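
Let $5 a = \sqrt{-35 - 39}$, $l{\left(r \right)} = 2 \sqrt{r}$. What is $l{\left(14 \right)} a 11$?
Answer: $\frac{44 i \sqrt{259}}{5} \approx 141.62 i$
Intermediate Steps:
$a = \frac{i \sqrt{74}}{5}$ ($a = \frac{\sqrt{-35 - 39}}{5} = \frac{\sqrt{-74}}{5} = \frac{i \sqrt{74}}{5} \approx 1.7205 i$)
$l{\left(14 \right)} a 11 = 2 \sqrt{14} \frac{i \sqrt{74}}{5} \cdot 11 = \frac{4 i \sqrt{259}}{5} \cdot 11 = \frac{44 i \sqrt{259}}{5}$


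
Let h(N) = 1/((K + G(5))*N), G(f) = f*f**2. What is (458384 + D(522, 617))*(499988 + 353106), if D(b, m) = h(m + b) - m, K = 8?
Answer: 3479908402914460/8911 ≈ 3.9052e+11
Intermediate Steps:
G(f) = f**3
h(N) = 1/(133*N) (h(N) = 1/((8 + 5**3)*N) = 1/((8 + 125)*N) = 1/(133*N))
D(b, m) = -m + 1/(133*(b + m)) (D(b, m) = 1/(133*(m + b)) - m = 1/(133*(b + m)) - m = -m + 1/(133*(b + m)))
(458384 + D(522, 617))*(499988 + 353106) = (458384 + (1/133 - 1*617*(522 + 617))/(522 + 617))*(499988 + 353106) = (458384 + (1/133 - 1*617*1139)/1139)*853094 = (458384 + (1/133 - 702763)/1139)*853094 = (458384 + (1/1139)*(-93467478/133))*853094 = (458384 - 93467478/151487)*853094 = (69345749530/151487)*853094 = 3479908402914460/8911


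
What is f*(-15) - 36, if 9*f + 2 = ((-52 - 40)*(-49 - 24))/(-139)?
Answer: 19958/417 ≈ 47.861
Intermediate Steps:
f = -6994/1251 (f = -2/9 + (((-52 - 40)*(-49 - 24))/(-139))/9 = -2/9 + (-92*(-73)*(-1/139))/9 = -2/9 + (6716*(-1/139))/9 = -2/9 + (⅑)*(-6716/139) = -2/9 - 6716/1251 = -6994/1251 ≈ -5.5907)
f*(-15) - 36 = -6994/1251*(-15) - 36 = 34970/417 - 36 = 19958/417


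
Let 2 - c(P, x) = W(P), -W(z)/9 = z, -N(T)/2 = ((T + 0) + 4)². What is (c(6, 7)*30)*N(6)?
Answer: -336000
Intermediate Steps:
N(T) = -2*(4 + T)² (N(T) = -2*((T + 0) + 4)² = -2*(T + 4)² = -2*(4 + T)²)
W(z) = -9*z
c(P, x) = 2 + 9*P (c(P, x) = 2 - (-9)*P = 2 + 9*P)
(c(6, 7)*30)*N(6) = ((2 + 9*6)*30)*(-2*(4 + 6)²) = ((2 + 54)*30)*(-2*10²) = (56*30)*(-2*100) = 1680*(-200) = -336000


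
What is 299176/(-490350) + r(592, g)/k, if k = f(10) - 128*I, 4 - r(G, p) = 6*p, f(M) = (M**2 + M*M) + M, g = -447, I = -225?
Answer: -40900087/79028075 ≈ -0.51754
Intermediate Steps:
f(M) = M + 2*M**2 (f(M) = (M**2 + M**2) + M = 2*M**2 + M = M + 2*M**2)
r(G, p) = 4 - 6*p
k = 29010 (k = 10*(1 + 2*10) - 128*(-225) = 10*(1 + 20) + 28800 = 10*21 + 28800 = 210 + 28800 = 29010)
299176/(-490350) + r(592, g)/k = 299176/(-490350) + (4 - 6*(-447))/29010 = 299176*(-1/490350) + (4 + 2682)*(1/29010) = -149588/245175 + 2686*(1/29010) = -149588/245175 + 1343/14505 = -40900087/79028075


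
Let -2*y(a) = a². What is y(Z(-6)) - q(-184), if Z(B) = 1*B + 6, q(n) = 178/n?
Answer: 89/92 ≈ 0.96739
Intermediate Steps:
Z(B) = 6 + B (Z(B) = B + 6 = 6 + B)
y(a) = -a²/2
y(Z(-6)) - q(-184) = -(6 - 6)²/2 - 178/(-184) = -½*0² - 178*(-1)/184 = -½*0 - 1*(-89/92) = 0 + 89/92 = 89/92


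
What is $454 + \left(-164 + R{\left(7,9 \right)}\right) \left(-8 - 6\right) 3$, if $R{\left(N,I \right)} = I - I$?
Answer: $7342$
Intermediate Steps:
$R{\left(N,I \right)} = 0$
$454 + \left(-164 + R{\left(7,9 \right)}\right) \left(-8 - 6\right) 3 = 454 + \left(-164 + 0\right) \left(-8 - 6\right) 3 = 454 - 164 \left(\left(-14\right) 3\right) = 454 - -6888 = 454 + 6888 = 7342$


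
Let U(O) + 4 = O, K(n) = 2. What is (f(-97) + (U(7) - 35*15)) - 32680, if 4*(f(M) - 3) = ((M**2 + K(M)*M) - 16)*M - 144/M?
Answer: -99434459/388 ≈ -2.5627e+5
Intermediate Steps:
U(O) = -4 + O
f(M) = 3 - 36/M + M*(-16 + M**2 + 2*M)/4 (f(M) = 3 + (((M**2 + 2*M) - 16)*M - 144/M)/4 = 3 + ((-16 + M**2 + 2*M)*M - 144/M)/4 = 3 + (M*(-16 + M**2 + 2*M) - 144/M)/4 = 3 + (-144/M + M*(-16 + M**2 + 2*M))/4 = 3 + (-36/M + M*(-16 + M**2 + 2*M)/4) = 3 - 36/M + M*(-16 + M**2 + 2*M)/4)
(f(-97) + (U(7) - 35*15)) - 32680 = ((3 + (1/2)*(-97)**2 - 36/(-97) - 4*(-97) + (1/4)*(-97)**3) + ((-4 + 7) - 35*15)) - 32680 = ((3 + (1/2)*9409 - 36*(-1/97) + 388 + (1/4)*(-912673)) + (3 - 525)) - 32680 = ((3 + 9409/2 + 36/97 + 388 - 912673/4) - 522) - 32680 = (-86552083/388 - 522) - 32680 = -86754619/388 - 32680 = -99434459/388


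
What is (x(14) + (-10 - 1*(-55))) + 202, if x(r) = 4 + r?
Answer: 265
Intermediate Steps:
(x(14) + (-10 - 1*(-55))) + 202 = ((4 + 14) + (-10 - 1*(-55))) + 202 = (18 + (-10 + 55)) + 202 = (18 + 45) + 202 = 63 + 202 = 265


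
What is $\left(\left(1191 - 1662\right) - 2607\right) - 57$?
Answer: $-3135$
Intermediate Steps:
$\left(\left(1191 - 1662\right) - 2607\right) - 57 = \left(-471 - 2607\right) - 57 = -3078 - 57 = -3135$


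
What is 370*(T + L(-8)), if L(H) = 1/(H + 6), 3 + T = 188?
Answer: 68265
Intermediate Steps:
T = 185 (T = -3 + 188 = 185)
L(H) = 1/(6 + H)
370*(T + L(-8)) = 370*(185 + 1/(6 - 8)) = 370*(185 + 1/(-2)) = 370*(185 - ½) = 370*(369/2) = 68265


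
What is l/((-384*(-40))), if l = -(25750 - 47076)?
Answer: 10663/7680 ≈ 1.3884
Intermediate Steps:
l = 21326 (l = -1*(-21326) = 21326)
l/((-384*(-40))) = 21326/((-384*(-40))) = 21326/15360 = 21326*(1/15360) = 10663/7680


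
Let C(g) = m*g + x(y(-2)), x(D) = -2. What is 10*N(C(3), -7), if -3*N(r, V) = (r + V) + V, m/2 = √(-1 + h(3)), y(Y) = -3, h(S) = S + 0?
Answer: 160/3 - 20*√2 ≈ 25.049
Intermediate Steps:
h(S) = S
m = 2*√2 (m = 2*√(-1 + 3) = 2*√2 ≈ 2.8284)
C(g) = -2 + 2*g*√2 (C(g) = (2*√2)*g - 2 = 2*g*√2 - 2 = -2 + 2*g*√2)
N(r, V) = -2*V/3 - r/3 (N(r, V) = -((r + V) + V)/3 = -((V + r) + V)/3 = -(r + 2*V)/3 = -2*V/3 - r/3)
10*N(C(3), -7) = 10*(-⅔*(-7) - (-2 + 2*3*√2)/3) = 10*(14/3 - (-2 + 6*√2)/3) = 10*(14/3 + (⅔ - 2*√2)) = 10*(16/3 - 2*√2) = 160/3 - 20*√2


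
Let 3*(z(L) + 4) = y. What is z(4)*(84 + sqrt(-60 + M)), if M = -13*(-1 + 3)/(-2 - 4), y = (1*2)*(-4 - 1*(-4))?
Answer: -336 - 4*I*sqrt(501)/3 ≈ -336.0 - 29.844*I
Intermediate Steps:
y = 0 (y = 2*(-4 + 4) = 2*0 = 0)
M = 13/3 (M = -26/(-6) = -26*(-1)/6 = -13*(-1/3) = 13/3 ≈ 4.3333)
z(L) = -4 (z(L) = -4 + (1/3)*0 = -4 + 0 = -4)
z(4)*(84 + sqrt(-60 + M)) = -4*(84 + sqrt(-60 + 13/3)) = -4*(84 + sqrt(-167/3)) = -4*(84 + I*sqrt(501)/3) = -336 - 4*I*sqrt(501)/3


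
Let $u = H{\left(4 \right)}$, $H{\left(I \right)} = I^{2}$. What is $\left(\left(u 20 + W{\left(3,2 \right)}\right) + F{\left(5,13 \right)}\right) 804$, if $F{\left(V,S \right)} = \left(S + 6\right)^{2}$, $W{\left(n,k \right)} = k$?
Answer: $549132$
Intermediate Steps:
$F{\left(V,S \right)} = \left(6 + S\right)^{2}$
$u = 16$ ($u = 4^{2} = 16$)
$\left(\left(u 20 + W{\left(3,2 \right)}\right) + F{\left(5,13 \right)}\right) 804 = \left(\left(16 \cdot 20 + 2\right) + \left(6 + 13\right)^{2}\right) 804 = \left(\left(320 + 2\right) + 19^{2}\right) 804 = \left(322 + 361\right) 804 = 683 \cdot 804 = 549132$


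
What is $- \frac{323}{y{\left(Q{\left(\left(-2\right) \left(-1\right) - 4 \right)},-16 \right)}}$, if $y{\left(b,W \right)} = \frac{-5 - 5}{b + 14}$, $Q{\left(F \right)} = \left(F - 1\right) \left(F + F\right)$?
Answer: $\frac{4199}{5} \approx 839.8$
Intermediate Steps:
$Q{\left(F \right)} = 2 F \left(-1 + F\right)$ ($Q{\left(F \right)} = \left(-1 + F\right) 2 F = 2 F \left(-1 + F\right)$)
$y{\left(b,W \right)} = - \frac{10}{14 + b}$
$- \frac{323}{y{\left(Q{\left(\left(-2\right) \left(-1\right) - 4 \right)},-16 \right)}} = - \frac{323}{\left(-10\right) \frac{1}{14 + 2 \left(\left(-2\right) \left(-1\right) - 4\right) \left(-1 - 2\right)}} = - \frac{323}{\left(-10\right) \frac{1}{14 + 2 \left(2 - 4\right) \left(-1 + \left(2 - 4\right)\right)}} = - \frac{323}{\left(-10\right) \frac{1}{14 + 2 \left(-2\right) \left(-1 - 2\right)}} = - \frac{323}{\left(-10\right) \frac{1}{14 + 2 \left(-2\right) \left(-3\right)}} = - \frac{323}{\left(-10\right) \frac{1}{14 + 12}} = - \frac{323}{\left(-10\right) \frac{1}{26}} = - \frac{323}{- \frac{5}{13}} = \left(-323\right) \left(- \frac{13}{5}\right) = \frac{4199}{5}$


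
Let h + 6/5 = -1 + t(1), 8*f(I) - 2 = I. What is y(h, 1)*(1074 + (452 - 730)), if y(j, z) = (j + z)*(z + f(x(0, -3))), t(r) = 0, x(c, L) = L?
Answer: -4179/5 ≈ -835.80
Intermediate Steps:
f(I) = ¼ + I/8
h = -11/5 (h = -6/5 + (-1 + 0) = -6/5 - 1 = -11/5 ≈ -2.2000)
y(j, z) = (-⅛ + z)*(j + z) (y(j, z) = (j + z)*(z + (¼ + (⅛)*(-3))) = (j + z)*(z + (¼ - 3/8)) = (j + z)*(z - ⅛) = (j + z)*(-⅛ + z) = (-⅛ + z)*(j + z))
y(h, 1)*(1074 + (452 - 730)) = (1² - ⅛*(-11/5) - ⅛*1 - 11/5*1)*(1074 + (452 - 730)) = (1 + 11/40 - ⅛ - 11/5)*(1074 - 278) = -21/20*796 = -4179/5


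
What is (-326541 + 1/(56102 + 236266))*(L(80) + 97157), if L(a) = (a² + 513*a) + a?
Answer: -13812333312689899/292368 ≈ -4.7243e+10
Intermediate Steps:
L(a) = a² + 514*a
(-326541 + 1/(56102 + 236266))*(L(80) + 97157) = (-326541 + 1/(56102 + 236266))*(80*(514 + 80) + 97157) = (-326541 + 1/292368)*(80*594 + 97157) = (-326541 + 1/292368)*(47520 + 97157) = -95470139087/292368*144677 = -13812333312689899/292368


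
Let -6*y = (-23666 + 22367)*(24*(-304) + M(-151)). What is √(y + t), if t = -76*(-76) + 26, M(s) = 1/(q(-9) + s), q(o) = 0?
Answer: I*√143535344294/302 ≈ 1254.5*I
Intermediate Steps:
M(s) = 1/s (M(s) = 1/(0 + s) = 1/s)
t = 5802 (t = 5776 + 26 = 5802)
y = -477034801/302 (y = -(-23666 + 22367)*(24*(-304) + 1/(-151))/6 = -(-433)*(-7296 - 1/151)/2 = -(-433)*(-1101697)/(2*151) = -⅙*1431104403/151 = -477034801/302 ≈ -1.5796e+6)
√(y + t) = √(-477034801/302 + 5802) = √(-475282597/302) = I*√143535344294/302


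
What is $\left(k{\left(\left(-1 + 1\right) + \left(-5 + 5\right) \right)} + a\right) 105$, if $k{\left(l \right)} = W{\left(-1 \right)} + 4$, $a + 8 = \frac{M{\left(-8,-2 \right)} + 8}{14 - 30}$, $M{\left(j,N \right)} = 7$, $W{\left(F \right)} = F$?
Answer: $- \frac{9975}{16} \approx -623.44$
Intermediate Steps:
$a = - \frac{143}{16}$ ($a = -8 + \frac{7 + 8}{14 - 30} = -8 + \frac{15}{-16} = -8 + 15 \left(- \frac{1}{16}\right) = -8 - \frac{15}{16} = - \frac{143}{16} \approx -8.9375$)
$k{\left(l \right)} = 3$ ($k{\left(l \right)} = -1 + 4 = 3$)
$\left(k{\left(\left(-1 + 1\right) + \left(-5 + 5\right) \right)} + a\right) 105 = \left(3 - \frac{143}{16}\right) 105 = \left(- \frac{95}{16}\right) 105 = - \frac{9975}{16}$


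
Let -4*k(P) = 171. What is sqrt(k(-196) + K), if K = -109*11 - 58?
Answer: I*sqrt(5199)/2 ≈ 36.052*I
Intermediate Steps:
k(P) = -171/4 (k(P) = -1/4*171 = -171/4)
K = -1257 (K = -1199 - 58 = -1257)
sqrt(k(-196) + K) = sqrt(-171/4 - 1257) = sqrt(-5199/4) = I*sqrt(5199)/2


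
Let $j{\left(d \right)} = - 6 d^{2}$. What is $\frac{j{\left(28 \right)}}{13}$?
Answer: $- \frac{4704}{13} \approx -361.85$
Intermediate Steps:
$\frac{j{\left(28 \right)}}{13} = \frac{\left(-6\right) 28^{2}}{13} = \left(-6\right) 784 \cdot \frac{1}{13} = \left(-4704\right) \frac{1}{13} = - \frac{4704}{13}$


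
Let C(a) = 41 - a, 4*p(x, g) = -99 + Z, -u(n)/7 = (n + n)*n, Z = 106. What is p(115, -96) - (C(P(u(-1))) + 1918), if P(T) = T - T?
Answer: -7829/4 ≈ -1957.3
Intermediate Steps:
u(n) = -14*n² (u(n) = -7*(n + n)*n = -7*2*n*n = -14*n²)
P(T) = 0
p(x, g) = 7/4 (p(x, g) = (-99 + 106)/4 = (¼)*7 = 7/4)
p(115, -96) - (C(P(u(-1))) + 1918) = 7/4 - ((41 - 1*0) + 1918) = 7/4 - ((41 + 0) + 1918) = 7/4 - (41 + 1918) = 7/4 - 1*1959 = 7/4 - 1959 = -7829/4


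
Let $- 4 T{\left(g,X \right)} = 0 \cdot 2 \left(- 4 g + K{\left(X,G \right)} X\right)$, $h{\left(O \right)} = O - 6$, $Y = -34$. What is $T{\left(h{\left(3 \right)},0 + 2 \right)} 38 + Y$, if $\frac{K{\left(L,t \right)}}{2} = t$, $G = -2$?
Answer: $-34$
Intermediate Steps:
$K{\left(L,t \right)} = 2 t$
$h{\left(O \right)} = -6 + O$ ($h{\left(O \right)} = O - 6 = -6 + O$)
$T{\left(g,X \right)} = 0$ ($T{\left(g,X \right)} = - \frac{0 \cdot 2 \left(- 4 g + 2 \left(-2\right) X\right)}{4} = - \frac{0 \left(- 4 g - 4 X\right)}{4} = - \frac{0 \left(- 4 X - 4 g\right)}{4} = \left(- \frac{1}{4}\right) 0 = 0$)
$T{\left(h{\left(3 \right)},0 + 2 \right)} 38 + Y = 0 \cdot 38 - 34 = 0 - 34 = -34$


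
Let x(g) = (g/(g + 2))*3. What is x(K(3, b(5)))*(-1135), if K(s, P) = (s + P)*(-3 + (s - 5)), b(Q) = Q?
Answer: -68100/19 ≈ -3584.2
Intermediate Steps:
K(s, P) = (-8 + s)*(P + s) (K(s, P) = (P + s)*(-3 + (-5 + s)) = (P + s)*(-8 + s) = (-8 + s)*(P + s))
x(g) = 3*g/(2 + g) (x(g) = (g/(2 + g))*3 = 3*g/(2 + g))
x(K(3, b(5)))*(-1135) = (3*(3² - 8*5 - 8*3 + 5*3)/(2 + (3² - 8*5 - 8*3 + 5*3)))*(-1135) = (3*(9 - 40 - 24 + 15)/(2 + (9 - 40 - 24 + 15)))*(-1135) = (3*(-40)/(2 - 40))*(-1135) = (3*(-40)/(-38))*(-1135) = (3*(-40)*(-1/38))*(-1135) = (60/19)*(-1135) = -68100/19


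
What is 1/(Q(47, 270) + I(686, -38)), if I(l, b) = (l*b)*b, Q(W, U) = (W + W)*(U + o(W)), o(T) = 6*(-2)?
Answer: 1/1014836 ≈ 9.8538e-7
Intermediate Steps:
o(T) = -12
Q(W, U) = 2*W*(-12 + U) (Q(W, U) = (W + W)*(U - 12) = (2*W)*(-12 + U) = 2*W*(-12 + U))
I(l, b) = l*b**2 (I(l, b) = (b*l)*b = l*b**2)
1/(Q(47, 270) + I(686, -38)) = 1/(2*47*(-12 + 270) + 686*(-38)**2) = 1/(2*47*258 + 686*1444) = 1/(24252 + 990584) = 1/1014836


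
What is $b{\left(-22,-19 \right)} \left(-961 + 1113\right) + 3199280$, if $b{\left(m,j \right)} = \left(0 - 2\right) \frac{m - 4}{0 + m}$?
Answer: $\frac{35188128}{11} \approx 3.1989 \cdot 10^{6}$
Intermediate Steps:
$b{\left(m,j \right)} = - \frac{2 \left(-4 + m\right)}{m}$ ($b{\left(m,j \right)} = - 2 \frac{-4 + m}{m} = - \frac{2 \left(-4 + m\right)}{m}$)
$b{\left(-22,-19 \right)} \left(-961 + 1113\right) + 3199280 = \left(-2 + \frac{8}{-22}\right) \left(-961 + 1113\right) + 3199280 = \left(-2 + 8 \left(- \frac{1}{22}\right)\right) 152 + 3199280 = \left(-2 - \frac{4}{11}\right) 152 + 3199280 = \left(- \frac{26}{11}\right) 152 + 3199280 = - \frac{3952}{11} + 3199280 = \frac{35188128}{11}$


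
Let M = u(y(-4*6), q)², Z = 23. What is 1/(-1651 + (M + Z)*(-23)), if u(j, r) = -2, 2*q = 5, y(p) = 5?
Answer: -1/2272 ≈ -0.00044014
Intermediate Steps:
q = 5/2 (q = (½)*5 = 5/2 ≈ 2.5000)
M = 4 (M = (-2)² = 4)
1/(-1651 + (M + Z)*(-23)) = 1/(-1651 + (4 + 23)*(-23)) = 1/(-1651 + 27*(-23)) = 1/(-1651 - 621) = 1/(-2272) = -1/2272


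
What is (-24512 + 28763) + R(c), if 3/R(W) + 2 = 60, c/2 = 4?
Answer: 246561/58 ≈ 4251.1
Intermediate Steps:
c = 8 (c = 2*4 = 8)
R(W) = 3/58 (R(W) = 3/(-2 + 60) = 3/58)
(-24512 + 28763) + R(c) = (-24512 + 28763) + 3/58 = 4251 + 3/58 = 246561/58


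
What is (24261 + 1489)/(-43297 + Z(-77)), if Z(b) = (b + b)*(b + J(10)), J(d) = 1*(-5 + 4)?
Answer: -5150/6257 ≈ -0.82308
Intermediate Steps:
J(d) = -1 (J(d) = 1*(-1) = -1)
Z(b) = 2*b*(-1 + b) (Z(b) = (b + b)*(b - 1) = (2*b)*(-1 + b) = 2*b*(-1 + b))
(24261 + 1489)/(-43297 + Z(-77)) = (24261 + 1489)/(-43297 + 2*(-77)*(-1 - 77)) = 25750/(-43297 + 2*(-77)*(-78)) = 25750/(-43297 + 12012) = 25750/(-31285) = 25750*(-1/31285) = -5150/6257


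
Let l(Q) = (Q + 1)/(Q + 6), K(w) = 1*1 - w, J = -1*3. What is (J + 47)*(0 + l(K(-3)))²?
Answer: 11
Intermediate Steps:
J = -3
K(w) = 1 - w
l(Q) = (1 + Q)/(6 + Q)
(J + 47)*(0 + l(K(-3)))² = (-3 + 47)*(0 + (1 + (1 - 1*(-3)))/(6 + (1 - 1*(-3))))² = 44*(0 + (1 + (1 + 3))/(6 + (1 + 3)))² = 44*(0 + (1 + 4)/(6 + 4))² = 44*(0 + 5/10)² = 44*(0 + (⅒)*5)² = 44*(0 + ½)² = 44*(½)² = 44*(¼) = 11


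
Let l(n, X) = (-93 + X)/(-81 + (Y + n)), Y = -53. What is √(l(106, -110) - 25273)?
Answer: I*√101063/2 ≈ 158.95*I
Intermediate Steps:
l(n, X) = (-93 + X)/(-134 + n) (l(n, X) = (-93 + X)/(-81 + (-53 + n)) = (-93 + X)/(-134 + n))
√(l(106, -110) - 25273) = √((-93 - 110)/(-134 + 106) - 25273) = √(-203/(-28) - 25273) = √(-1/28*(-203) - 25273) = √(29/4 - 25273) = √(-101063/4) = I*√101063/2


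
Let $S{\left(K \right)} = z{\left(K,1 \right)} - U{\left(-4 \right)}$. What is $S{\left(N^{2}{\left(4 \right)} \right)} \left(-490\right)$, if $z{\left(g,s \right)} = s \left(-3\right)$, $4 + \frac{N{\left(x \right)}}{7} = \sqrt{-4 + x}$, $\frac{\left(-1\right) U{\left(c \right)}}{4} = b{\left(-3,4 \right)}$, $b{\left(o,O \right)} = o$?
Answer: $7350$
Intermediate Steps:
$U{\left(c \right)} = 12$ ($U{\left(c \right)} = \left(-4\right) \left(-3\right) = 12$)
$N{\left(x \right)} = -28 + 7 \sqrt{-4 + x}$
$z{\left(g,s \right)} = - 3 s$
$S{\left(K \right)} = -15$ ($S{\left(K \right)} = \left(-3\right) 1 - 12 = -3 - 12 = -15$)
$S{\left(N^{2}{\left(4 \right)} \right)} \left(-490\right) = \left(-15\right) \left(-490\right) = 7350$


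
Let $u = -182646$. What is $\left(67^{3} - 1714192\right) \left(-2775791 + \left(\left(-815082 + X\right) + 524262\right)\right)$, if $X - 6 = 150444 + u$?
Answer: $4379943679203$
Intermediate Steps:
$X = -32196$ ($X = 6 + \left(150444 - 182646\right) = 6 - 32202 = -32196$)
$\left(67^{3} - 1714192\right) \left(-2775791 + \left(\left(-815082 + X\right) + 524262\right)\right) = \left(67^{3} - 1714192\right) \left(-2775791 + \left(\left(-815082 - 32196\right) + 524262\right)\right) = \left(300763 - 1714192\right) \left(-2775791 + \left(-847278 + 524262\right)\right) = - 1413429 \left(-2775791 - 323016\right) = \left(-1413429\right) \left(-3098807\right) = 4379943679203$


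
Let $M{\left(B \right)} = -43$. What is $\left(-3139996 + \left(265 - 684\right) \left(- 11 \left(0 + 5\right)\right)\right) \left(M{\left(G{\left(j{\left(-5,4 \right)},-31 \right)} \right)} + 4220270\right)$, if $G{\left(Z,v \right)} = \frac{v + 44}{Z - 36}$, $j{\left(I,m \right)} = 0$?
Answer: $-13154240767877$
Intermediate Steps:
$G{\left(Z,v \right)} = \frac{44 + v}{-36 + Z}$
$\left(-3139996 + \left(265 - 684\right) \left(- 11 \left(0 + 5\right)\right)\right) \left(M{\left(G{\left(j{\left(-5,4 \right)},-31 \right)} \right)} + 4220270\right) = \left(-3139996 + \left(265 - 684\right) \left(- 11 \left(0 + 5\right)\right)\right) \left(-43 + 4220270\right) = \left(-3139996 - 419 \left(\left(-11\right) 5\right)\right) 4220227 = \left(-3139996 - -23045\right) 4220227 = \left(-3139996 + 23045\right) 4220227 = \left(-3116951\right) 4220227 = -13154240767877$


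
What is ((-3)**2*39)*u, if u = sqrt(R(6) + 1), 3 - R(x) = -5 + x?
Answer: 351*sqrt(3) ≈ 607.95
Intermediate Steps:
R(x) = 8 - x (R(x) = 3 - (-5 + x) = 3 + (5 - x) = 8 - x)
u = sqrt(3) (u = sqrt((8 - 1*6) + 1) = sqrt((8 - 6) + 1) = sqrt(2 + 1) = sqrt(3) ≈ 1.7320)
((-3)**2*39)*u = ((-3)**2*39)*sqrt(3) = (9*39)*sqrt(3) = 351*sqrt(3)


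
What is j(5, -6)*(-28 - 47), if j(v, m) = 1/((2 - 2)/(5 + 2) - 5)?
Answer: 15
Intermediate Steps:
j(v, m) = -⅕ (j(v, m) = 1/(0/7 - 5) = 1/(0*(⅐) - 5) = 1/(0 - 5) = 1/(-5) = -⅕)
j(5, -6)*(-28 - 47) = -(-28 - 47)/5 = -⅕*(-75) = 15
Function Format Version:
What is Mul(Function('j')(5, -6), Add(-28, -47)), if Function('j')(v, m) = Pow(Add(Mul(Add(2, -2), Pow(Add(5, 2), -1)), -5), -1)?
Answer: 15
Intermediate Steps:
Function('j')(v, m) = Rational(-1, 5) (Function('j')(v, m) = Pow(Add(Mul(0, Pow(7, -1)), -5), -1) = Pow(Add(Mul(0, Rational(1, 7)), -5), -1) = Pow(Add(0, -5), -1) = Pow(-5, -1) = Rational(-1, 5))
Mul(Function('j')(5, -6), Add(-28, -47)) = Mul(Rational(-1, 5), Add(-28, -47)) = Mul(Rational(-1, 5), -75) = 15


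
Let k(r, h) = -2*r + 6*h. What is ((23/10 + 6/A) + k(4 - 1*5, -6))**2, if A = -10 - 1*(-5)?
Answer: 108241/100 ≈ 1082.4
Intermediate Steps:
A = -5 (A = -10 + 5 = -5)
((23/10 + 6/A) + k(4 - 1*5, -6))**2 = ((23/10 + 6/(-5)) + (-2*(4 - 1*5) + 6*(-6)))**2 = ((23*(1/10) + 6*(-1/5)) + (-2*(4 - 5) - 36))**2 = ((23/10 - 6/5) + (-2*(-1) - 36))**2 = (11/10 + (2 - 36))**2 = (11/10 - 34)**2 = (-329/10)**2 = 108241/100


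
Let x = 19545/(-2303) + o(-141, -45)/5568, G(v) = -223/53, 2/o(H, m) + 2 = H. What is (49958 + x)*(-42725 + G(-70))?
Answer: -275831162586168935/129237108 ≈ -2.1343e+9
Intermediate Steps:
o(H, m) = 2/(-2 + H)
G(v) = -223/53 (G(v) = -223*1/53 = -223/53)
x = -7781101343/916851936 (x = 19545/(-2303) + (2/(-2 - 141))/5568 = 19545*(-1/2303) + (2/(-143))*(1/5568) = -19545/2303 + (2*(-1/143))*(1/5568) = -19545/2303 - 2/143*1/5568 = -19545/2303 - 1/398112 = -7781101343/916851936 ≈ -8.4868)
(49958 + x)*(-42725 + G(-70)) = (49958 - 7781101343/916851936)*(-42725 - 223/53) = (45796307917345/916851936)*(-2264648/53) = -275831162586168935/129237108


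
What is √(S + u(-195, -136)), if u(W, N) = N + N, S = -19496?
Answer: 2*I*√4942 ≈ 140.6*I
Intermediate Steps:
u(W, N) = 2*N
√(S + u(-195, -136)) = √(-19496 + 2*(-136)) = √(-19496 - 272) = √(-19768) = 2*I*√4942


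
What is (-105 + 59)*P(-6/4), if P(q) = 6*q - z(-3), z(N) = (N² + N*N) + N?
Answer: 1104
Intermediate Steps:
z(N) = N + 2*N² (z(N) = (N² + N²) + N = 2*N² + N = N + 2*N²)
P(q) = -15 + 6*q (P(q) = 6*q - (-3)*(1 + 2*(-3)) = 6*q - (-3)*(1 - 6) = 6*q - (-3)*(-5) = 6*q - 1*15 = 6*q - 15 = -15 + 6*q)
(-105 + 59)*P(-6/4) = (-105 + 59)*(-15 + 6*(-6/4)) = -46*(-15 + 6*(-6*¼)) = -46*(-15 + 6*(-3/2)) = -46*(-15 - 9) = -46*(-24) = 1104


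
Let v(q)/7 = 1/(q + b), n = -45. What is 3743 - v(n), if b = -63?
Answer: 404251/108 ≈ 3743.1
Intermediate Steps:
v(q) = 7/(-63 + q) (v(q) = 7/(q - 63) = 7/(-63 + q))
3743 - v(n) = 3743 - 7/(-63 - 45) = 3743 - 7/(-108) = 3743 - 7*(-1)/108 = 3743 - 1*(-7/108) = 3743 + 7/108 = 404251/108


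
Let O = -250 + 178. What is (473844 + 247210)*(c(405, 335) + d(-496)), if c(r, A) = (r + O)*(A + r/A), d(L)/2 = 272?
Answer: 81119715772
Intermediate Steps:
d(L) = 544 (d(L) = 2*272 = 544)
O = -72
c(r, A) = (-72 + r)*(A + r/A) (c(r, A) = (r - 72)*(A + r/A) = (-72 + r)*(A + r/A))
(473844 + 247210)*(c(405, 335) + d(-496)) = (473844 + 247210)*((405² - 72*405 + 335²*(-72 + 405))/335 + 544) = 721054*((164025 - 29160 + 112225*333)/335 + 544) = 721054*((164025 - 29160 + 37370925)/335 + 544) = 721054*((1/335)*37505790 + 544) = 721054*(7501158/67 + 544) = 721054*(7537606/67) = 81119715772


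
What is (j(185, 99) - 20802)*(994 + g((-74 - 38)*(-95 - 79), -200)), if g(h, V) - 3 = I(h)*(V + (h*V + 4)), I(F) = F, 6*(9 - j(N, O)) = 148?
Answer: 4743945334057303/3 ≈ 1.5813e+15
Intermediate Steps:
j(N, O) = -47/3 (j(N, O) = 9 - ⅙*148 = 9 - 74/3 = -47/3)
g(h, V) = 3 + h*(4 + V + V*h) (g(h, V) = 3 + h*(V + (h*V + 4)) = 3 + h*(V + (V*h + 4)) = 3 + h*(V + (4 + V*h)) = 3 + h*(4 + V + V*h))
(j(185, 99) - 20802)*(994 + g((-74 - 38)*(-95 - 79), -200)) = (-47/3 - 20802)*(994 + (3 + 4*((-74 - 38)*(-95 - 79)) - 200*(-74 - 38)*(-95 - 79) - 200*(-95 - 79)²*(-74 - 38)²)) = -62453*(994 + (3 + 4*(-112*(-174)) - (-22400)*(-174) - 200*(-112*(-174))²))/3 = -62453*(994 + (3 + 4*19488 - 200*19488 - 200*19488²))/3 = -62453*(994 + (3 + 77952 - 3897600 - 200*379782144))/3 = -62453*(994 + (3 + 77952 - 3897600 - 75956428800))/3 = -62453*(994 - 75960248445)/3 = -62453/3*(-75960247451) = 4743945334057303/3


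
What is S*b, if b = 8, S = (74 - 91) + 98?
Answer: 648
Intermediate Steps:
S = 81 (S = -17 + 98 = 81)
S*b = 81*8 = 648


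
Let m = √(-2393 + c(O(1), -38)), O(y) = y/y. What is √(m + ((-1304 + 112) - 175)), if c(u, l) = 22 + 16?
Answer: √(-1367 + I*√2355) ≈ 0.6562 + 36.979*I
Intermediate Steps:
O(y) = 1
c(u, l) = 38
m = I*√2355 (m = √(-2393 + 38) = √(-2355) = I*√2355 ≈ 48.528*I)
√(m + ((-1304 + 112) - 175)) = √(I*√2355 + ((-1304 + 112) - 175)) = √(I*√2355 + (-1192 - 175)) = √(I*√2355 - 1367) = √(-1367 + I*√2355)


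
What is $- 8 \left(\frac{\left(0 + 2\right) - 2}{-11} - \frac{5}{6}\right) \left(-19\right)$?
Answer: $- \frac{380}{3} \approx -126.67$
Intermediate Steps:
$- 8 \left(\frac{\left(0 + 2\right) - 2}{-11} - \frac{5}{6}\right) \left(-19\right) = - 8 \left(\left(2 - 2\right) \left(- \frac{1}{11}\right) - \frac{5}{6}\right) \left(-19\right) = - 8 \left(0 \left(- \frac{1}{11}\right) - \frac{5}{6}\right) \left(-19\right) = - 8 \left(0 - \frac{5}{6}\right) \left(-19\right) = - 8 \left(\left(- \frac{5}{6}\right) \left(-19\right)\right) = \left(-8\right) \frac{95}{6} = - \frac{380}{3}$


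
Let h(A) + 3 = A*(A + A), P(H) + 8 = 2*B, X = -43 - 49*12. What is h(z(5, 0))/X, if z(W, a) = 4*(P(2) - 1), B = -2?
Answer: -5405/631 ≈ -8.5658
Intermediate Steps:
X = -631 (X = -43 - 588 = -631)
P(H) = -12 (P(H) = -8 + 2*(-2) = -8 - 4 = -12)
z(W, a) = -52 (z(W, a) = 4*(-12 - 1) = 4*(-13) = -52)
h(A) = -3 + 2*A² (h(A) = -3 + A*(A + A) = -3 + A*(2*A) = -3 + 2*A²)
h(z(5, 0))/X = (-3 + 2*(-52)²)/(-631) = (-3 + 2*2704)*(-1/631) = (-3 + 5408)*(-1/631) = 5405*(-1/631) = -5405/631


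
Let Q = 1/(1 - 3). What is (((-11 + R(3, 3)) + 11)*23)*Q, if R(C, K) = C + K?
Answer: -69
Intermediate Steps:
Q = -1/2 (Q = 1/(-2) = -1/2 ≈ -0.50000)
(((-11 + R(3, 3)) + 11)*23)*Q = (((-11 + (3 + 3)) + 11)*23)*(-1/2) = (((-11 + 6) + 11)*23)*(-1/2) = ((-5 + 11)*23)*(-1/2) = (6*23)*(-1/2) = 138*(-1/2) = -69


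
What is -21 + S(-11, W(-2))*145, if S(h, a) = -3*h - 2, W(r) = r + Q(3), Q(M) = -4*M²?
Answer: 4474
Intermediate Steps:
W(r) = -36 + r (W(r) = r - 4*3² = r - 4*9 = r - 36 = -36 + r)
S(h, a) = -2 - 3*h
-21 + S(-11, W(-2))*145 = -21 + (-2 - 3*(-11))*145 = -21 + (-2 + 33)*145 = -21 + 31*145 = -21 + 4495 = 4474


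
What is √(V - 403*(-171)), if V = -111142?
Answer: 11*I*√349 ≈ 205.5*I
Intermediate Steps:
√(V - 403*(-171)) = √(-111142 - 403*(-171)) = √(-111142 + 68913) = √(-42229) = 11*I*√349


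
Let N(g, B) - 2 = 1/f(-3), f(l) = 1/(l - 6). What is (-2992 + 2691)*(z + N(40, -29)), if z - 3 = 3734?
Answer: -1122730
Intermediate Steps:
f(l) = 1/(-6 + l)
z = 3737 (z = 3 + 3734 = 3737)
N(g, B) = -7 (N(g, B) = 2 + 1/(1/(-6 - 3)) = 2 + 1/(1/(-9)) = 2 + 1/(-⅑) = 2 - 9 = -7)
(-2992 + 2691)*(z + N(40, -29)) = (-2992 + 2691)*(3737 - 7) = -301*3730 = -1122730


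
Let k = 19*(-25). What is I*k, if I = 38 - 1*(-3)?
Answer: -19475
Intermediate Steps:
I = 41 (I = 38 + 3 = 41)
k = -475
I*k = 41*(-475) = -19475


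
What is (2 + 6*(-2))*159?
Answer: -1590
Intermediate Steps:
(2 + 6*(-2))*159 = (2 - 12)*159 = -10*159 = -1590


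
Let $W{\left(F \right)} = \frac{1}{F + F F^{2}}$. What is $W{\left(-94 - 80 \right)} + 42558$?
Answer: $\frac{224203970483}{5268198} \approx 42558.0$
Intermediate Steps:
$W{\left(F \right)} = \frac{1}{F + F^{3}}$
$W{\left(-94 - 80 \right)} + 42558 = \frac{1}{\left(-94 - 80\right) + \left(-94 - 80\right)^{3}} + 42558 = \frac{1}{-174 + \left(-174\right)^{3}} + 42558 = \frac{1}{-174 - 5268024} + 42558 = \frac{1}{-5268198} + 42558 = - \frac{1}{5268198} + 42558 = \frac{224203970483}{5268198}$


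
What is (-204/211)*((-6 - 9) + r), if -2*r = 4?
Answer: 3468/211 ≈ 16.436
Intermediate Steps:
r = -2 (r = -1/2*4 = -2)
(-204/211)*((-6 - 9) + r) = (-204/211)*((-6 - 9) - 2) = (-204*1/211)*(-15 - 2) = -204/211*(-17) = 3468/211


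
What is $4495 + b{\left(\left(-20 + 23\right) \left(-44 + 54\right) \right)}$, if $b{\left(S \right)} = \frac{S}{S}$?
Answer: $4496$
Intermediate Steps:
$b{\left(S \right)} = 1$
$4495 + b{\left(\left(-20 + 23\right) \left(-44 + 54\right) \right)} = 4495 + 1 = 4496$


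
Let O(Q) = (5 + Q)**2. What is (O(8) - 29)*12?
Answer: 1680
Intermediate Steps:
(O(8) - 29)*12 = ((5 + 8)**2 - 29)*12 = (13**2 - 29)*12 = (169 - 29)*12 = 140*12 = 1680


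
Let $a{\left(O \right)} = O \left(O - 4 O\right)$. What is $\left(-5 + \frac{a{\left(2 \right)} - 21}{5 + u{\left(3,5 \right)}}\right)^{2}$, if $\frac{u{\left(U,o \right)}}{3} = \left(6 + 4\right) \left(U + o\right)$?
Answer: $\frac{1582564}{60025} \approx 26.365$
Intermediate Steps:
$u{\left(U,o \right)} = 30 U + 30 o$ ($u{\left(U,o \right)} = 3 \left(6 + 4\right) \left(U + o\right) = 3 \cdot 10 \left(U + o\right) = 3 \left(10 U + 10 o\right) = 30 U + 30 o$)
$a{\left(O \right)} = - 3 O^{2}$ ($a{\left(O \right)} = O \left(- 3 O\right) = - 3 O^{2}$)
$\left(-5 + \frac{a{\left(2 \right)} - 21}{5 + u{\left(3,5 \right)}}\right)^{2} = \left(-5 + \frac{- 3 \cdot 2^{2} - 21}{5 + \left(30 \cdot 3 + 30 \cdot 5\right)}\right)^{2} = \left(-5 + \frac{\left(-3\right) 4 - 21}{5 + \left(90 + 150\right)}\right)^{2} = \left(-5 + \frac{-12 - 21}{5 + 240}\right)^{2} = \left(-5 - \frac{33}{245}\right)^{2} = \left(- \frac{1258}{245}\right)^{2} = \frac{1582564}{60025}$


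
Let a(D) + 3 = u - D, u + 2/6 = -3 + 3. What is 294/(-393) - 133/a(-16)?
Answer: -2947/262 ≈ -11.248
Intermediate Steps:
u = -⅓ (u = -⅓ + (-3 + 3) = -⅓ + 0 = -⅓ ≈ -0.33333)
a(D) = -10/3 - D (a(D) = -3 + (-⅓ - D) = -10/3 - D)
294/(-393) - 133/a(-16) = 294/(-393) - 133/(-10/3 - 1*(-16)) = 294*(-1/393) - 133/(-10/3 + 16) = -98/131 - 133/38/3 = -98/131 - 133*3/38 = -98/131 - 21/2 = -2947/262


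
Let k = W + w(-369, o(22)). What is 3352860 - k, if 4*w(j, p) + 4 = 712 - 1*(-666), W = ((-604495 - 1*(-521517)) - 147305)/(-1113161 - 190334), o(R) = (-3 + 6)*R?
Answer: 8739976529769/2606990 ≈ 3.3525e+6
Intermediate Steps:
o(R) = 3*R
W = 230283/1303495 (W = ((-604495 + 521517) - 147305)/(-1303495) = (-82978 - 147305)*(-1/1303495) = -230283*(-1/1303495) = 230283/1303495 ≈ 0.17667)
w(j, p) = 687/2 (w(j, p) = -1 + (712 - 1*(-666))/4 = -1 + (712 + 666)/4 = -1 + (¼)*1378 = -1 + 689/2 = 687/2)
k = 895961631/2606990 (k = 230283/1303495 + 687/2 = 895961631/2606990 ≈ 343.68)
3352860 - k = 3352860 - 1*895961631/2606990 = 3352860 - 895961631/2606990 = 8739976529769/2606990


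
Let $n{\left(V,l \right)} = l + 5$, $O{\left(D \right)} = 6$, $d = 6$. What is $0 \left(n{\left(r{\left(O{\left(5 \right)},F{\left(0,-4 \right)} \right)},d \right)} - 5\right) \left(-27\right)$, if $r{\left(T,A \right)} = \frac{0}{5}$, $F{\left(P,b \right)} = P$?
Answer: $0$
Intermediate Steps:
$r{\left(T,A \right)} = 0$ ($r{\left(T,A \right)} = 0 \cdot \frac{1}{5} = 0$)
$n{\left(V,l \right)} = 5 + l$
$0 \left(n{\left(r{\left(O{\left(5 \right)},F{\left(0,-4 \right)} \right)},d \right)} - 5\right) \left(-27\right) = 0 \left(\left(5 + 6\right) - 5\right) \left(-27\right) = 0 \left(11 - 5\right) \left(-27\right) = 0 \cdot 6 \left(-27\right) = 0 \left(-27\right) = 0$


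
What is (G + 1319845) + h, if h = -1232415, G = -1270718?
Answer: -1183288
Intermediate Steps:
(G + 1319845) + h = (-1270718 + 1319845) - 1232415 = 49127 - 1232415 = -1183288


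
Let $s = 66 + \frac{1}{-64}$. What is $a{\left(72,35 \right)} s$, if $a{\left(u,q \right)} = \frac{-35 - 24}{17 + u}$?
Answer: $- \frac{249157}{5696} \approx -43.742$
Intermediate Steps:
$a{\left(u,q \right)} = - \frac{59}{17 + u}$
$s = \frac{4223}{64}$ ($s = 66 - \frac{1}{64} = \frac{4223}{64} \approx 65.984$)
$a{\left(72,35 \right)} s = - \frac{59}{17 + 72} \cdot \frac{4223}{64} = - \frac{59}{89} \cdot \frac{4223}{64} = \left(-59\right) \frac{1}{89} \cdot \frac{4223}{64} = \left(- \frac{59}{89}\right) \frac{4223}{64} = - \frac{249157}{5696}$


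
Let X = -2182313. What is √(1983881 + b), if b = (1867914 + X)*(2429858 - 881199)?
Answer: 2*I*√121723714265 ≈ 6.9778e+5*I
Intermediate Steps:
b = -486896840941 (b = (1867914 - 2182313)*(2429858 - 881199) = -314399*1548659 = -486896840941)
√(1983881 + b) = √(1983881 - 486896840941) = √(-486894857060) = 2*I*√121723714265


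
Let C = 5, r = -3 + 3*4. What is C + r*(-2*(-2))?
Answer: 41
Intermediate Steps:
r = 9 (r = -3 + 12 = 9)
C + r*(-2*(-2)) = 5 + 9*(-2*(-2)) = 5 + 9*4 = 5 + 36 = 41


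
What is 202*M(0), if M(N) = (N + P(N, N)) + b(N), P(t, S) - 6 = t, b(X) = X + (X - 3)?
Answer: 606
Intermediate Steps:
b(X) = -3 + 2*X (b(X) = X + (-3 + X) = -3 + 2*X)
P(t, S) = 6 + t
M(N) = 3 + 4*N (M(N) = (N + (6 + N)) + (-3 + 2*N) = (6 + 2*N) + (-3 + 2*N) = 3 + 4*N)
202*M(0) = 202*(3 + 4*0) = 202*(3 + 0) = 202*3 = 606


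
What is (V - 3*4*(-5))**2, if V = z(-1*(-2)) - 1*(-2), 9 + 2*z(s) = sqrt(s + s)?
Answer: 13689/4 ≈ 3422.3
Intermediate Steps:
z(s) = -9/2 + sqrt(2)*sqrt(s)/2 (z(s) = -9/2 + sqrt(s + s)/2 = -9/2 + sqrt(2*s)/2 = -9/2 + (sqrt(2)*sqrt(s))/2 = -9/2 + sqrt(2)*sqrt(s)/2)
V = -3/2 (V = (-9/2 + sqrt(2)*sqrt(-1*(-2))/2) - 1*(-2) = (-9/2 + sqrt(2)*sqrt(2)/2) + 2 = (-9/2 + 1) + 2 = -7/2 + 2 = -3/2 ≈ -1.5000)
(V - 3*4*(-5))**2 = (-3/2 - 3*4*(-5))**2 = (-3/2 - 12*(-5))**2 = (-3/2 + 60)**2 = (117/2)**2 = 13689/4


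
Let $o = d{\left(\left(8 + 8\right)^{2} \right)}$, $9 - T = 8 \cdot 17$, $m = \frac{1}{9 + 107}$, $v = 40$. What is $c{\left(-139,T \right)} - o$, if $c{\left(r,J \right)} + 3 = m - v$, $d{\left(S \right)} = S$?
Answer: $- \frac{34683}{116} \approx -298.99$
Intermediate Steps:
$m = \frac{1}{116} \approx 0.0086207$
$T = -127$ ($T = 9 - 8 \cdot 17 = 9 - 136 = -127$)
$o = 256$ ($o = \left(8 + 8\right)^{2} = 16^{2} = 256$)
$c{\left(r,J \right)} = - \frac{4987}{116}$ ($c{\left(r,J \right)} = -3 + \left(\frac{1}{116} - 40\right) = -3 - \frac{4639}{116} = - \frac{4987}{116}$)
$c{\left(-139,T \right)} - o = - \frac{4987}{116} - 256 = - \frac{34683}{116}$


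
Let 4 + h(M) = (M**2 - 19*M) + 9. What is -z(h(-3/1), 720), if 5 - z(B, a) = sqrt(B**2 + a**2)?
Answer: -5 + sqrt(523441) ≈ 718.49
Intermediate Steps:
h(M) = 5 + M**2 - 19*M (h(M) = -4 + ((M**2 - 19*M) + 9) = -4 + (9 + M**2 - 19*M) = 5 + M**2 - 19*M)
z(B, a) = 5 - sqrt(B**2 + a**2)
-z(h(-3/1), 720) = -(5 - sqrt((5 + (-3/1)**2 - (-57)/1)**2 + 720**2)) = -(5 - sqrt((5 + (-3*1)**2 - (-57))**2 + 518400)) = -(5 - sqrt((5 + (-3)**2 - 19*(-3))**2 + 518400)) = -(5 - sqrt((5 + 9 + 57)**2 + 518400)) = -(5 - sqrt(71**2 + 518400)) = -(5 - sqrt(5041 + 518400)) = -(5 - sqrt(523441)) = -5 + sqrt(523441)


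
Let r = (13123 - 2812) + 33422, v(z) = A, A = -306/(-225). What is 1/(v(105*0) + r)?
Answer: 25/1093359 ≈ 2.2865e-5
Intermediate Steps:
A = 34/25 (A = -306*(-1/225) = 34/25 ≈ 1.3600)
v(z) = 34/25
r = 43733 (r = 10311 + 33422 = 43733)
1/(v(105*0) + r) = 1/(34/25 + 43733) = 1/(1093359/25) = 25/1093359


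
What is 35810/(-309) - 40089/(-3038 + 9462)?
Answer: -242430941/1985016 ≈ -122.13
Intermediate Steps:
35810/(-309) - 40089/(-3038 + 9462) = 35810*(-1/309) - 40089/6424 = -35810/309 - 40089*1/6424 = -35810/309 - 40089/6424 = -242430941/1985016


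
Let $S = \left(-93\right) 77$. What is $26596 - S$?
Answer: $33757$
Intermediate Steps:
$S = -7161$
$26596 - S = 26596 - -7161 = 26596 + 7161 = 33757$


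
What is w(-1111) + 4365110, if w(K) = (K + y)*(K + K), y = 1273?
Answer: 4005146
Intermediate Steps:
w(K) = 2*K*(1273 + K) (w(K) = (K + 1273)*(K + K) = (1273 + K)*(2*K) = 2*K*(1273 + K))
w(-1111) + 4365110 = 2*(-1111)*(1273 - 1111) + 4365110 = 2*(-1111)*162 + 4365110 = -359964 + 4365110 = 4005146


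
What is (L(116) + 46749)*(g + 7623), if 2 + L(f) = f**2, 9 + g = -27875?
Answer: -1219772983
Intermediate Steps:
g = -27884 (g = -9 - 27875 = -27884)
L(f) = -2 + f**2
(L(116) + 46749)*(g + 7623) = ((-2 + 116**2) + 46749)*(-27884 + 7623) = ((-2 + 13456) + 46749)*(-20261) = (13454 + 46749)*(-20261) = 60203*(-20261) = -1219772983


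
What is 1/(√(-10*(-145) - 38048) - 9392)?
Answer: -4696/44123131 - I*√36598/88246262 ≈ -0.00010643 - 2.1679e-6*I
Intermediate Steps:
1/(√(-10*(-145) - 38048) - 9392) = 1/(√(1450 - 38048) - 9392) = 1/(√(-36598) - 9392) = 1/(I*√36598 - 9392) = 1/(-9392 + I*√36598)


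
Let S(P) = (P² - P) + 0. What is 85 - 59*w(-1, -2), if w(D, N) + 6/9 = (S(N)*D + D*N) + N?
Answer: 1435/3 ≈ 478.33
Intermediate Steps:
S(P) = P² - P
w(D, N) = -⅔ + N + D*N + D*N*(-1 + N) (w(D, N) = -⅔ + (((N*(-1 + N))*D + D*N) + N) = -⅔ + ((D*N*(-1 + N) + D*N) + N) = -⅔ + ((D*N + D*N*(-1 + N)) + N) = -⅔ + (N + D*N + D*N*(-1 + N)) = -⅔ + N + D*N + D*N*(-1 + N))
85 - 59*w(-1, -2) = 85 - 59*(-⅔ - 2 - 1*(-2)²) = 85 - 59*(-⅔ - 2 - 1*4) = 85 - 59*(-⅔ - 2 - 4) = 85 - 59*(-20/3) = 85 + 1180/3 = 1435/3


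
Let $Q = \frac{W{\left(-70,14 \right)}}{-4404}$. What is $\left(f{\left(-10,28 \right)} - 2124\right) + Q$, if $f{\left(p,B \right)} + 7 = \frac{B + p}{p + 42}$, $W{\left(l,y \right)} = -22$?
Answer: $- \frac{37529699}{17616} \approx -2130.4$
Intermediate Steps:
$f{\left(p,B \right)} = -7 + \frac{B + p}{42 + p}$ ($f{\left(p,B \right)} = -7 + \frac{B + p}{p + 42} = -7 + \frac{B + p}{42 + p}$)
$Q = \frac{11}{2202}$ ($Q = - \frac{22}{-4404} = \left(-22\right) \left(- \frac{1}{4404}\right) = \frac{11}{2202} \approx 0.0049955$)
$\left(f{\left(-10,28 \right)} - 2124\right) + Q = \left(\frac{-294 + 28 - -60}{42 - 10} - 2124\right) + \frac{11}{2202} = \left(\frac{-294 + 28 + 60}{32} - 2124\right) + \frac{11}{2202} = \left(\frac{1}{32} \left(-206\right) - 2124\right) + \frac{11}{2202} = \left(- \frac{103}{16} - 2124\right) + \frac{11}{2202} = - \frac{34087}{16} + \frac{11}{2202} = - \frac{37529699}{17616}$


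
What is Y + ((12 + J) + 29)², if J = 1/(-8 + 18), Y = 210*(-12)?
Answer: -83079/100 ≈ -830.79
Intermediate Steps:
Y = -2520
J = ⅒ (J = 1/10 = ⅒ ≈ 0.10000)
Y + ((12 + J) + 29)² = -2520 + ((12 + ⅒) + 29)² = -2520 + (121/10 + 29)² = -2520 + (411/10)² = -2520 + 168921/100 = -83079/100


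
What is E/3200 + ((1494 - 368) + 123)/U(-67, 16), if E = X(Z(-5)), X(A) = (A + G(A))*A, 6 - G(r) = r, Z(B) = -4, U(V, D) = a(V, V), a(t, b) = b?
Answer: -499801/26800 ≈ -18.649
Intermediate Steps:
U(V, D) = V
G(r) = 6 - r
X(A) = 6*A (X(A) = (A + (6 - A))*A = 6*A)
E = -24 (E = 6*(-4) = -24)
E/3200 + ((1494 - 368) + 123)/U(-67, 16) = -24/3200 + ((1494 - 368) + 123)/(-67) = -24*1/3200 + (1126 + 123)*(-1/67) = -3/400 + 1249*(-1/67) = -3/400 - 1249/67 = -499801/26800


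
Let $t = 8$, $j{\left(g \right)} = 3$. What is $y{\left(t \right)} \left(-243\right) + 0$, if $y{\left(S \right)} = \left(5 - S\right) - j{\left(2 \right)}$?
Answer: $1458$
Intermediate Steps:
$y{\left(S \right)} = 2 - S$ ($y{\left(S \right)} = \left(5 - S\right) - 3 = 2 - S$)
$y{\left(t \right)} \left(-243\right) + 0 = \left(2 - 8\right) \left(-243\right) + 0 = \left(-6\right) \left(-243\right) + 0 = 1458 + 0 = 1458$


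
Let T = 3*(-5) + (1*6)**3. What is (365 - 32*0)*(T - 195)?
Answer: 2190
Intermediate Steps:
T = 201 (T = -15 + 6**3 = -15 + 216 = 201)
(365 - 32*0)*(T - 195) = (365 - 32*0)*(201 - 195) = (365 + 0)*6 = 365*6 = 2190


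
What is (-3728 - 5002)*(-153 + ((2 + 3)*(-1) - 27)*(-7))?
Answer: -619830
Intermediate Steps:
(-3728 - 5002)*(-153 + ((2 + 3)*(-1) - 27)*(-7)) = -8730*(-153 + (5*(-1) - 27)*(-7)) = -8730*(-153 + (-5 - 27)*(-7)) = -8730*(-153 - 32*(-7)) = -8730*(-153 + 224) = -8730*71 = -619830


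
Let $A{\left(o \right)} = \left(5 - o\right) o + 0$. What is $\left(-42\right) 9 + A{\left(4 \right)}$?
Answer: $-374$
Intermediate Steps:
$A{\left(o \right)} = o \left(5 - o\right)$ ($A{\left(o \right)} = o \left(5 - o\right) + 0 = o \left(5 - o\right)$)
$\left(-42\right) 9 + A{\left(4 \right)} = \left(-42\right) 9 + 4 \left(5 - 4\right) = -378 + 4 \left(5 - 4\right) = -378 + 4 \cdot 1 = -378 + 4 = -374$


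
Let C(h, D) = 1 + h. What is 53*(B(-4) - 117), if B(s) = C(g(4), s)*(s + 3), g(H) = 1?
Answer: -6307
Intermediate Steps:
B(s) = 6 + 2*s (B(s) = (1 + 1)*(s + 3) = 2*(3 + s) = 6 + 2*s)
53*(B(-4) - 117) = 53*((6 + 2*(-4)) - 117) = 53*((6 - 8) - 117) = 53*(-2 - 117) = 53*(-119) = -6307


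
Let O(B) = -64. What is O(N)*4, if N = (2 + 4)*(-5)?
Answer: -256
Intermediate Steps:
N = -30 (N = 6*(-5) = -30)
O(N)*4 = -64*4 = -256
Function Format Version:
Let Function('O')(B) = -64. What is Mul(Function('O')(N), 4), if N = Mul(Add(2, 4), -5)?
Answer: -256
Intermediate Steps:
N = -30 (N = Mul(6, -5) = -30)
Mul(Function('O')(N), 4) = Mul(-64, 4) = -256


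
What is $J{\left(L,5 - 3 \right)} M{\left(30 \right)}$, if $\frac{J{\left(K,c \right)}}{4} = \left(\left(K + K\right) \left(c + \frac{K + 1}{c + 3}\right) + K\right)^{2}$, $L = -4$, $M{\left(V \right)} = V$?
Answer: $\frac{138624}{5} \approx 27725.0$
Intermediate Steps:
$J{\left(K,c \right)} = 4 \left(K + 2 K \left(c + \frac{1 + K}{3 + c}\right)\right)^{2}$ ($J{\left(K,c \right)} = 4 \left(\left(K + K\right) \left(c + \frac{K + 1}{c + 3}\right) + K\right)^{2} = 4 \left(2 K \left(c + \frac{1 + K}{3 + c}\right) + K\right)^{2} = 4 \left(K + 2 K \left(c + \frac{1 + K}{3 + c}\right)\right)^{2}$)
$J{\left(L,5 - 3 \right)} M{\left(30 \right)} = \frac{4 \left(-4\right)^{2} \left(5 + 2 \left(-4\right) + 2 \left(5 - 3\right)^{2} + 7 \left(5 - 3\right)\right)^{2}}{\left(3 + \left(5 - 3\right)\right)^{2}} \cdot 30 = 4 \cdot 16 \frac{1}{\left(3 + 2\right)^{2}} \left(5 - 8 + 2 \cdot 2^{2} + 7 \cdot 2\right)^{2} \cdot 30 = 4 \cdot 16 \cdot \frac{1}{25} \left(5 - 8 + 2 \cdot 4 + 14\right)^{2} \cdot 30 = 4 \cdot 16 \cdot \frac{1}{25} \left(5 - 8 + 8 + 14\right)^{2} \cdot 30 = 4 \cdot 16 \cdot \frac{1}{25} \cdot 19^{2} \cdot 30 = 4 \cdot 16 \cdot \frac{1}{25} \cdot 361 \cdot 30 = \frac{23104}{25} \cdot 30 = \frac{138624}{5}$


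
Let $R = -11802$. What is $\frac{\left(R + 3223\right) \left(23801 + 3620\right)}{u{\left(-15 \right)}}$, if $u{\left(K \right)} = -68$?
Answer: $\frac{13837927}{4} \approx 3.4595 \cdot 10^{6}$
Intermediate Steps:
$\frac{\left(R + 3223\right) \left(23801 + 3620\right)}{u{\left(-15 \right)}} = \frac{\left(-11802 + 3223\right) \left(23801 + 3620\right)}{-68} = \left(-8579\right) 27421 \left(- \frac{1}{68}\right) = \left(-235244759\right) \left(- \frac{1}{68}\right) = \frac{13837927}{4}$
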